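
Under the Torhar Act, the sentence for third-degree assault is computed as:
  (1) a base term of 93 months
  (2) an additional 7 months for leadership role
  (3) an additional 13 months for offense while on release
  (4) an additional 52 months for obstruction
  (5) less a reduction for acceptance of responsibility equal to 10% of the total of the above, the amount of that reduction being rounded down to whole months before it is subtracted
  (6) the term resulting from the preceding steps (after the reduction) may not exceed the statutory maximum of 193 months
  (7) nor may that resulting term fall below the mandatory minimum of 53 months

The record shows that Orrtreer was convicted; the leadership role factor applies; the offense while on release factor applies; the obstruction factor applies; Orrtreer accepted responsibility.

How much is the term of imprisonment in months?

Leadership role enhancement: +7 months
Offense while on release enhancement: +13 months
Obstruction enhancement: +52 months
Adjusted term: 93 months + 7 months + 13 months + 52 months = 165 months
Acceptance of responsibility reduction: 10% of 165 months = 16 months (rounded down)
After reduction: 165 − 16 = 149 months
Cap at 193 months: 149 months is within the cap, no reduction.
Minimum 53 months: 149 months meets the minimum, no increase.

149 months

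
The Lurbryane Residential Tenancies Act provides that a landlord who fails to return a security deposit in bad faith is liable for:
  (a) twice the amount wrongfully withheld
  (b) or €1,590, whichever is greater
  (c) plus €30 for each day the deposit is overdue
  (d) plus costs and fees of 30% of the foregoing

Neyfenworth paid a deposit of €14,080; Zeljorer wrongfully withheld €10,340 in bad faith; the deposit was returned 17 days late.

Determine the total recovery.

Doubled: 2 × €10,340 = €20,680
Minimum €1,590: €20,680 meets the minimum, no increase.
Late-return penalty: 17 × €30 = €510
Damages plus late penalty: €20,680 + €510 = €21,190
Costs and fees: 30% of €21,190 = €6,357
Total recovery: €21,190 + €6,357 = €27,547

€27,547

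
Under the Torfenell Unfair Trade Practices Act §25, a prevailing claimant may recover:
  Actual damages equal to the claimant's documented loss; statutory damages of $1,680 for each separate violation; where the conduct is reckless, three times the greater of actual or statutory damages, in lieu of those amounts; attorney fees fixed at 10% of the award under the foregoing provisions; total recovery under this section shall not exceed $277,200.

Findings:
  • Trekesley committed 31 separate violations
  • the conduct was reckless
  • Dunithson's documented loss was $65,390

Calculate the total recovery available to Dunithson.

Statutory damages: 31 × $1,680 = $52,080
Greater of actual damages ($65,390) or statutory damages ($52,080): $65,390
Trebled: 3 × $65,390 = $196,170
Attorney fees: 10% of $196,170 = $19,617
Total before cap: $196,170 + $19,617 = $215,787
Cap at $277,200: $215,787 is within the cap, no reduction.

$215,787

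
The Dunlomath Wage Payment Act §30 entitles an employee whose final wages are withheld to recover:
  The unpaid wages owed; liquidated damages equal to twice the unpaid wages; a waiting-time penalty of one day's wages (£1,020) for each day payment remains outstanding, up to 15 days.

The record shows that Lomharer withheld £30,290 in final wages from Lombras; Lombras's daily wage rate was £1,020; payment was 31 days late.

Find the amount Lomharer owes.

Doubled: 2 × £30,290 = £60,580
Penalty days: min(31, 15) = 15
Waiting-time penalty: 15 × £1,020 = £15,300
Total award: £30,290 + £60,580 + £15,300 = £106,170

Total award: £106,170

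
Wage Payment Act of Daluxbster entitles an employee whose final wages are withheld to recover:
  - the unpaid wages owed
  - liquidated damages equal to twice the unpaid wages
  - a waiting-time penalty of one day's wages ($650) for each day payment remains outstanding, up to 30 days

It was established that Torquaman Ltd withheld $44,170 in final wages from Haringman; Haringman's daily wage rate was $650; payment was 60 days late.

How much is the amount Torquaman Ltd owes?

Doubled: 2 × $44,170 = $88,340
Penalty days: min(60, 30) = 30
Waiting-time penalty: 30 × $650 = $19,500
Total award: $44,170 + $88,340 + $19,500 = $152,010

$152,010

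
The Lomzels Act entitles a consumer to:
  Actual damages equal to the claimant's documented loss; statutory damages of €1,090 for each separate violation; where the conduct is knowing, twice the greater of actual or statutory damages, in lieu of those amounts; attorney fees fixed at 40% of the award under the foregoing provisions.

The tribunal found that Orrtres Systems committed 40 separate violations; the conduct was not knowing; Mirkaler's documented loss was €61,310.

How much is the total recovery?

€146,874

Statutory damages: 40 × €1,090 = €43,600
Conduct not knowing: the in-lieu enhancement does not apply.
Actual plus statutory damages: €61,310 + €43,600 = €104,910
Attorney fees: 40% of €104,910 = €41,964
Total recovery: €104,910 + €41,964 = €146,874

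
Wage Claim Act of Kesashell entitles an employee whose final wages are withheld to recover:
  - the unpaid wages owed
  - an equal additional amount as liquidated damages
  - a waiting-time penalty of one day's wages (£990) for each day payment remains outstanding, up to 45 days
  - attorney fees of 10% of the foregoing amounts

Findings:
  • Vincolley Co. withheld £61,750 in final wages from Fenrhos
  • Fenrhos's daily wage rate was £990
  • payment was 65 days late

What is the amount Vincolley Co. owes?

Liquidated damages (equal amount): £61,750
Penalty days: min(65, 45) = 45
Waiting-time penalty: 45 × £990 = £44,550
Subtotal: £61,750 + £61,750 + £44,550 = £168,050
Attorney fees: 10% of £168,050 = £16,805
Total award: £168,050 + £16,805 = £184,855

£184,855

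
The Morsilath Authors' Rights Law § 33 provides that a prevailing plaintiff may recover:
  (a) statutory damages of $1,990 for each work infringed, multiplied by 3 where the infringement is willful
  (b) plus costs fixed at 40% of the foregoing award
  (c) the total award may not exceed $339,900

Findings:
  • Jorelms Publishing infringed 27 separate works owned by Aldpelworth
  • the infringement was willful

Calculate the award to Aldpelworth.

Statutory damages: 27 × $1,990 = $53,730
Trebled: 3 × $53,730 = $161,190
Costs: 40% of $161,190 = $64,476
Award plus costs: $161,190 + $64,476 = $225,666
Cap at $339,900: $225,666 is within the cap, no reduction.

$225,666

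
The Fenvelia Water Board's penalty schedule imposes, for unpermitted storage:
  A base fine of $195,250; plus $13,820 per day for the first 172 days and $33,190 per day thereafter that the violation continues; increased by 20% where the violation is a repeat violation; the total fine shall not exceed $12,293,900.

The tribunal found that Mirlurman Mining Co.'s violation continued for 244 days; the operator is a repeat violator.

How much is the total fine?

First 172 days: 172 × $13,820 = $2,377,040
Remaining days: (244 − 172) × $33,190 = $2,389,680
Per-day component: $2,377,040 + $2,389,680 = $4,766,720
Base plus per-day: $195,250 + $4,766,720 = $4,961,970
Enhancement: 20% of $4,961,970 = $992,394
Enhanced fine: $4,961,970 + $992,394 = $5,954,364
Cap at $12,293,900: $5,954,364 is within the cap, no reduction.

$5,954,364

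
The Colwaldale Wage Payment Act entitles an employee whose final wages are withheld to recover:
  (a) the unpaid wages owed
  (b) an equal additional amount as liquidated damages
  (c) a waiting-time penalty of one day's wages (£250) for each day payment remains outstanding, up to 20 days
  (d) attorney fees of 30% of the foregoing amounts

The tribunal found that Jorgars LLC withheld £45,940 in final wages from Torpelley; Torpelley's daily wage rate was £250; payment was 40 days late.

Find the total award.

£125,944

Liquidated damages (equal amount): £45,940
Penalty days: min(40, 20) = 20
Waiting-time penalty: 20 × £250 = £5,000
Subtotal: £45,940 + £45,940 + £5,000 = £96,880
Attorney fees: 30% of £96,880 = £29,064
Total award: £96,880 + £29,064 = £125,944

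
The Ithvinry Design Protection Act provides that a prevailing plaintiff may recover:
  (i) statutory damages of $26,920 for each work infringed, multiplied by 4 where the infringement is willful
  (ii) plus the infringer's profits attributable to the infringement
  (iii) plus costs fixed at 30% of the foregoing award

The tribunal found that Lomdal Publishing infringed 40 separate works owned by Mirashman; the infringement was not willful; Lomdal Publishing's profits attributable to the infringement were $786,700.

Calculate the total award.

$2,422,550

Statutory damages: 40 × $26,920 = $1,076,800
Infringement not willful: no ×4 enhancement.
Combined award: $1,076,800 + $786,700 = $1,863,500
Costs: 30% of $1,863,500 = $559,050
Award plus costs: $1,863,500 + $559,050 = $2,422,550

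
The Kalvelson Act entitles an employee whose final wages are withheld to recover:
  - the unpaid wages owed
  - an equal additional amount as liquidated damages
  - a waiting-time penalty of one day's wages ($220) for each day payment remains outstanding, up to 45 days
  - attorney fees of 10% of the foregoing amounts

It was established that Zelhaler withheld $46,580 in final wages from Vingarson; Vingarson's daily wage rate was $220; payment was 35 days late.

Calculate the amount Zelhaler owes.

Liquidated damages (equal amount): $46,580
Penalty days: min(35, 45) = 35
Waiting-time penalty: 35 × $220 = $7,700
Subtotal: $46,580 + $46,580 + $7,700 = $100,860
Attorney fees: 10% of $100,860 = $10,086
Total award: $100,860 + $10,086 = $110,946

$110,946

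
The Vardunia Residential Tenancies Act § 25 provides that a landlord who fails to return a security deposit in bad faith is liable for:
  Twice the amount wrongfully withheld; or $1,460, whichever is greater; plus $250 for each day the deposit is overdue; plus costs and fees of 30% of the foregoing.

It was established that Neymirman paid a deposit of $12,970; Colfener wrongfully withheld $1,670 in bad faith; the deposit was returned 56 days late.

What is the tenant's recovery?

Doubled: 2 × $1,670 = $3,340
Minimum $1,460: $3,340 meets the minimum, no increase.
Late-return penalty: 56 × $250 = $14,000
Damages plus late penalty: $3,340 + $14,000 = $17,340
Costs and fees: 30% of $17,340 = $5,202
Total recovery: $17,340 + $5,202 = $22,542

$22,542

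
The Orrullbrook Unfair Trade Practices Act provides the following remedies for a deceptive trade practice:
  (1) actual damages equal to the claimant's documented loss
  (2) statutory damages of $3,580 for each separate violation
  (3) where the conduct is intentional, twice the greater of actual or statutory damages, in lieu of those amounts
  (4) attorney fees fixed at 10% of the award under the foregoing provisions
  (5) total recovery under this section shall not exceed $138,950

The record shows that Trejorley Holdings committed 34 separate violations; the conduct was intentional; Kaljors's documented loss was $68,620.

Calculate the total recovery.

$138,950

Statutory damages: 34 × $3,580 = $121,720
Greater of actual damages ($68,620) or statutory damages ($121,720): $121,720
Doubled: 2 × $121,720 = $243,440
Attorney fees: 10% of $243,440 = $24,344
Total before cap: $243,440 + $24,344 = $267,784
Cap at $138,950: $267,784 exceeds the cap → $138,950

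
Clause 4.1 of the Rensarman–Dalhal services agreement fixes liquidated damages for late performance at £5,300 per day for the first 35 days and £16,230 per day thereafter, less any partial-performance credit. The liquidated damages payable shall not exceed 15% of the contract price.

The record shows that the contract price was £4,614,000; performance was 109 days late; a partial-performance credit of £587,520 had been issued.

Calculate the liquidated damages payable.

£692,100

First 35 days: 35 × £5,300 = £185,500
Remaining days: (109 − 35) × £16,230 = £1,201,020
Accrued per-day damages: £185,500 + £1,201,020 = £1,386,520
Less partial-performance credit: £1,386,520 − £587,520 = £799,000
Cap: 15% of £4,614,000 = £692,100
Cap at £692,100: £799,000 exceeds the cap → £692,100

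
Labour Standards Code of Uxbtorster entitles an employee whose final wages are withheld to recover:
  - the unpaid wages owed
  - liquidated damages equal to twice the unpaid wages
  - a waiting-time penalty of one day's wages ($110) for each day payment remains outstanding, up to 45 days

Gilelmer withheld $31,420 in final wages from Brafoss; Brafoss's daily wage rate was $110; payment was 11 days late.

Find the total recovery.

$95,470

Doubled: 2 × $31,420 = $62,840
Penalty days: min(11, 45) = 11
Waiting-time penalty: 11 × $110 = $1,210
Total award: $31,420 + $62,840 + $1,210 = $95,470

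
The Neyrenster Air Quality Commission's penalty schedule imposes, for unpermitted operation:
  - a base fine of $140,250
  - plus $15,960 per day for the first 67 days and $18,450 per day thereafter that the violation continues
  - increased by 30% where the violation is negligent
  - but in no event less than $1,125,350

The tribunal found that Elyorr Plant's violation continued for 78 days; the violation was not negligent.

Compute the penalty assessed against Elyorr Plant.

First 67 days: 67 × $15,960 = $1,069,320
Remaining days: (78 − 67) × $18,450 = $202,950
Per-day component: $1,069,320 + $202,950 = $1,272,270
Base plus per-day: $140,250 + $1,272,270 = $1,412,520
The violation was not negligent: no 30% increase.
Minimum $1,125,350: $1,412,520 meets the minimum, no increase.

$1,412,520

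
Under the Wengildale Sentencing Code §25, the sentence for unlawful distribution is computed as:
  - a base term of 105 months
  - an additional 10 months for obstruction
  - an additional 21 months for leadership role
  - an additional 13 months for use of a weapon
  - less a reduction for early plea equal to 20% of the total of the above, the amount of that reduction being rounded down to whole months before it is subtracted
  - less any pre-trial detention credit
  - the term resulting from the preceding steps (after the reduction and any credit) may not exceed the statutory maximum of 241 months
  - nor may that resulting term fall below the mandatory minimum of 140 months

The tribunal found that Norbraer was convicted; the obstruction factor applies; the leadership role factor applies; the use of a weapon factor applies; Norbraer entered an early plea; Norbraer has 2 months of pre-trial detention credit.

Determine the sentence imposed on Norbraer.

Obstruction enhancement: +10 months
Leadership role enhancement: +21 months
Use of a weapon enhancement: +13 months
Adjusted term: 105 months + 10 months + 21 months + 13 months = 149 months
Early plea reduction: 20% of 149 months = 29 months (rounded down)
After reduction: 149 − 29 = 120 months
Less pre-trial detention credit: 120 months − 2 months = 118 months
Cap at 241 months: 118 months is within the cap, no reduction.
Minimum 140 months: 118 months is below the minimum → 140 months

Sentence: 140 months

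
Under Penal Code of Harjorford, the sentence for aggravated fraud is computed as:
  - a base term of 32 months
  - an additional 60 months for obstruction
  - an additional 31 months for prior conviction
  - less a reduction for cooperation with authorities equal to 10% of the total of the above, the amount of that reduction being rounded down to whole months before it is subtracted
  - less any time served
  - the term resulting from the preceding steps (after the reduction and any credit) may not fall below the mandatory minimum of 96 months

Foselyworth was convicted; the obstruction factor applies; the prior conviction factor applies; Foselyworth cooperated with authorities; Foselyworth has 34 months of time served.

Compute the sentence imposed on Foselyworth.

96 months

Obstruction enhancement: +60 months
Prior conviction enhancement: +31 months
Adjusted term: 32 months + 60 months + 31 months = 123 months
Cooperation with authorities reduction: 10% of 123 months = 12 months (rounded down)
After reduction: 123 − 12 = 111 months
Less time served: 111 months − 34 months = 77 months
Minimum 96 months: 77 months is below the minimum → 96 months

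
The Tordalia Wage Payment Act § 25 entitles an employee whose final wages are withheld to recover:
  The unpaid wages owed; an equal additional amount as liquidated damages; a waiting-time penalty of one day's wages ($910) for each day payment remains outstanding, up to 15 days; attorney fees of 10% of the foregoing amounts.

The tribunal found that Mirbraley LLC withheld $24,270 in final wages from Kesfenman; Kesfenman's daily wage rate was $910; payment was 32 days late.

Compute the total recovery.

$68,409

Liquidated damages (equal amount): $24,270
Penalty days: min(32, 15) = 15
Waiting-time penalty: 15 × $910 = $13,650
Subtotal: $24,270 + $24,270 + $13,650 = $62,190
Attorney fees: 10% of $62,190 = $6,219
Total award: $62,190 + $6,219 = $68,409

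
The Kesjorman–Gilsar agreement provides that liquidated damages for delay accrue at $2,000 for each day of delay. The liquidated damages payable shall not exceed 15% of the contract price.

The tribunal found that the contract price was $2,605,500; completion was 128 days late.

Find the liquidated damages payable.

Per-day damages: 128 × $2,000 = $256,000
Cap: 15% of $2,605,500 = $390,825
Cap at $390,825: $256,000 is within the cap, no reduction.

$256,000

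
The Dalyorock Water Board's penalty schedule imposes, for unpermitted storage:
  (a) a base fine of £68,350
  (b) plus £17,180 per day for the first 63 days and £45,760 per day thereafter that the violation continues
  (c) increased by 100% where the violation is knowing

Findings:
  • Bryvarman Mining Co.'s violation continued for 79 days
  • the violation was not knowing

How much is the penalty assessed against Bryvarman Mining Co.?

First 63 days: 63 × £17,180 = £1,082,340
Remaining days: (79 − 63) × £45,760 = £732,160
Per-day component: £1,082,340 + £732,160 = £1,814,500
Base plus per-day: £68,350 + £1,814,500 = £1,882,850
The violation was not knowing: no 100% increase.

£1,882,850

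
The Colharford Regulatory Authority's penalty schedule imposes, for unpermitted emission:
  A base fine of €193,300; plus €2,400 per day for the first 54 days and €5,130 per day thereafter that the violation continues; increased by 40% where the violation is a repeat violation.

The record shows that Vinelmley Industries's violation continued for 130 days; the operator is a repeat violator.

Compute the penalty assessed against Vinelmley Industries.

First 54 days: 54 × €2,400 = €129,600
Remaining days: (130 − 54) × €5,130 = €389,880
Per-day component: €129,600 + €389,880 = €519,480
Base plus per-day: €193,300 + €519,480 = €712,780
Enhancement: 40% of €712,780 = €285,112
Enhanced fine: €712,780 + €285,112 = €997,892

€997,892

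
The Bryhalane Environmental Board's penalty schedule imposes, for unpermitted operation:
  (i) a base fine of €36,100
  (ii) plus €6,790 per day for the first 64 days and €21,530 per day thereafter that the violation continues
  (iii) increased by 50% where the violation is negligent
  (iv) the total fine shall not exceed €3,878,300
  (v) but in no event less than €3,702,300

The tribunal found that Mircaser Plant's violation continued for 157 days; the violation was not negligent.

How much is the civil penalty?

First 64 days: 64 × €6,790 = €434,560
Remaining days: (157 − 64) × €21,530 = €2,002,290
Per-day component: €434,560 + €2,002,290 = €2,436,850
Base plus per-day: €36,100 + €2,436,850 = €2,472,950
The violation was not negligent: no 50% increase.
Cap at €3,878,300: €2,472,950 is within the cap, no reduction.
Minimum €3,702,300: €2,472,950 is below the minimum → €3,702,300

€3,702,300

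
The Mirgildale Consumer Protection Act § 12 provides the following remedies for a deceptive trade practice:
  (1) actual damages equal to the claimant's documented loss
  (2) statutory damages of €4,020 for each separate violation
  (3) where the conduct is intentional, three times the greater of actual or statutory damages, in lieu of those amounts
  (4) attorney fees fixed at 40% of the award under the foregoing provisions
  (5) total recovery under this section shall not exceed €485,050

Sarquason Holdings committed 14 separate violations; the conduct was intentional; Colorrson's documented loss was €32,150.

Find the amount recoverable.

€236,376

Statutory damages: 14 × €4,020 = €56,280
Greater of actual damages (€32,150) or statutory damages (€56,280): €56,280
Trebled: 3 × €56,280 = €168,840
Attorney fees: 40% of €168,840 = €67,536
Total before cap: €168,840 + €67,536 = €236,376
Cap at €485,050: €236,376 is within the cap, no reduction.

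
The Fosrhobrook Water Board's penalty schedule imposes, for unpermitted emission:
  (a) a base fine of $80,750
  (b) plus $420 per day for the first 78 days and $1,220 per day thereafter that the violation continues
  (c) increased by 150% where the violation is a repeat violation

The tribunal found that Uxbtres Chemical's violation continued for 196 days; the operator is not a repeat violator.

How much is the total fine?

$257,470

First 78 days: 78 × $420 = $32,760
Remaining days: (196 − 78) × $1,220 = $143,960
Per-day component: $32,760 + $143,960 = $176,720
Base plus per-day: $80,750 + $176,720 = $257,470
The operator is not a repeat violator: no 150% increase.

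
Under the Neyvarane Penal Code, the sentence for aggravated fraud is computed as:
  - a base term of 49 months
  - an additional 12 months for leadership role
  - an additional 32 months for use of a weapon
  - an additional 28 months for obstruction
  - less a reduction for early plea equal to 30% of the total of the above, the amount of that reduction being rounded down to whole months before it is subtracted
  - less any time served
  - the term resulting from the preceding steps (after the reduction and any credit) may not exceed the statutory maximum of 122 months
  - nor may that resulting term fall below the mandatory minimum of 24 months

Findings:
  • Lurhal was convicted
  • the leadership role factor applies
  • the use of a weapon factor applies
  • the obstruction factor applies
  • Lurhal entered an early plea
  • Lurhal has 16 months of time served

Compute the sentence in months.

69 months

Leadership role enhancement: +12 months
Use of a weapon enhancement: +32 months
Obstruction enhancement: +28 months
Adjusted term: 49 months + 12 months + 32 months + 28 months = 121 months
Early plea reduction: 30% of 121 months = 36 months (rounded down)
After reduction: 121 − 36 = 85 months
Less time served: 85 months − 16 months = 69 months
Cap at 122 months: 69 months is within the cap, no reduction.
Minimum 24 months: 69 months meets the minimum, no increase.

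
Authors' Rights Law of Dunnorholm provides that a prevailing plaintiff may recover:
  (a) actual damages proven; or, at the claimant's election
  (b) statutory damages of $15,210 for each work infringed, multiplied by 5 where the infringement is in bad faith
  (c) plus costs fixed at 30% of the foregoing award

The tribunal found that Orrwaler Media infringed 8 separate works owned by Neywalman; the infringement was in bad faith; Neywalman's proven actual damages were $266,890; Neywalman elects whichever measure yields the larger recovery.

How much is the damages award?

$790,920

Statutory damages: 8 × $15,210 = $121,680
Multiplied by 5: 5 × $121,680 = $608,400
Greater of actual damages ($266,890) or enhanced statutory damages ($608,400): $608,400
Costs: 30% of $608,400 = $182,520
Award plus costs: $608,400 + $182,520 = $790,920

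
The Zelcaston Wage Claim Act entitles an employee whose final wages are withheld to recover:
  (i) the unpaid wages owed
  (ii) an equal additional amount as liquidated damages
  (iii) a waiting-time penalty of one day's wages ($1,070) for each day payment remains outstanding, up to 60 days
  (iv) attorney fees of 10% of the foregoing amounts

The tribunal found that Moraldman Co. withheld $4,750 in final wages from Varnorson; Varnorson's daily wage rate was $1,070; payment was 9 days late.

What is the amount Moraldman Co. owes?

$21,043

Liquidated damages (equal amount): $4,750
Penalty days: min(9, 60) = 9
Waiting-time penalty: 9 × $1,070 = $9,630
Subtotal: $4,750 + $4,750 + $9,630 = $19,130
Attorney fees: 10% of $19,130 = $1,913
Total award: $19,130 + $1,913 = $21,043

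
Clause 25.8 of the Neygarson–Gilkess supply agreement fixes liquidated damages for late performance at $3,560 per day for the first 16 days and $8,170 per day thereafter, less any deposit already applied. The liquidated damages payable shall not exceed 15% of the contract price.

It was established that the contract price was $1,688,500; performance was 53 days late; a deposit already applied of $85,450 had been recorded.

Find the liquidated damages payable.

First 16 days: 16 × $3,560 = $56,960
Remaining days: (53 − 16) × $8,170 = $302,290
Accrued per-day damages: $56,960 + $302,290 = $359,250
Less deposit already applied: $359,250 − $85,450 = $273,800
Cap: 15% of $1,688,500 = $253,275
Cap at $253,275: $273,800 exceeds the cap → $253,275

$253,275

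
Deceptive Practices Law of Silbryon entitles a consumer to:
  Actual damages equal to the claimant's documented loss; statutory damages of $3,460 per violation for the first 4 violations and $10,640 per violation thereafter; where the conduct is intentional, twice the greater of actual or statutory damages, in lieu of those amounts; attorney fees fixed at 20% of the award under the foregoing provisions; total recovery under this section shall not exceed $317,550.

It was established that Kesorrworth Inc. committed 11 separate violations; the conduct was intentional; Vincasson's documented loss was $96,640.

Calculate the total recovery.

$231,936

First 4 violations: 4 × $3,460 = $13,840
Remaining violations: (11 − 4) × $10,640 = $74,480
Statutory damages: $13,840 + $74,480 = $88,320
Greater of actual damages ($96,640) or statutory damages ($88,320): $96,640
Doubled: 2 × $96,640 = $193,280
Attorney fees: 20% of $193,280 = $38,656
Total before cap: $193,280 + $38,656 = $231,936
Cap at $317,550: $231,936 is within the cap, no reduction.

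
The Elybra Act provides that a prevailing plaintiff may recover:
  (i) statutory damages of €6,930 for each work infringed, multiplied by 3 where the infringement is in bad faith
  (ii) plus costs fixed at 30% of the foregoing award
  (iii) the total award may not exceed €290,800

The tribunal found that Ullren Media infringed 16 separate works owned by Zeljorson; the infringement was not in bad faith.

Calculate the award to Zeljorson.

€144,144

Statutory damages: 16 × €6,930 = €110,880
Infringement not in bad faith: no ×3 enhancement.
Costs: 30% of €110,880 = €33,264
Award plus costs: €110,880 + €33,264 = €144,144
Cap at €290,800: €144,144 is within the cap, no reduction.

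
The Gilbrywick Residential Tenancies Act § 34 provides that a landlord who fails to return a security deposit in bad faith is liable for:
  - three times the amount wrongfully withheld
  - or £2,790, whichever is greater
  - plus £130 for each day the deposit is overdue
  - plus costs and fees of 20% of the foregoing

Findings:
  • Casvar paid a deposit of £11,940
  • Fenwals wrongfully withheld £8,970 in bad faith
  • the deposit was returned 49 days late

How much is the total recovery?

Trebled: 3 × £8,970 = £26,910
Minimum £2,790: £26,910 meets the minimum, no increase.
Late-return penalty: 49 × £130 = £6,370
Damages plus late penalty: £26,910 + £6,370 = £33,280
Costs and fees: 20% of £33,280 = £6,656
Total recovery: £33,280 + £6,656 = £39,936

£39,936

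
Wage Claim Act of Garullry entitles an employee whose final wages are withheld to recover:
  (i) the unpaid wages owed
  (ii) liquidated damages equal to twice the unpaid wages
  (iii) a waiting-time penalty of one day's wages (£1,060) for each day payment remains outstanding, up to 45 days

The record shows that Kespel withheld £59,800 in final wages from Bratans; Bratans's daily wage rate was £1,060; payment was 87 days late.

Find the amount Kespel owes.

£227,100

Doubled: 2 × £59,800 = £119,600
Penalty days: min(87, 45) = 45
Waiting-time penalty: 45 × £1,060 = £47,700
Total award: £59,800 + £119,600 + £47,700 = £227,100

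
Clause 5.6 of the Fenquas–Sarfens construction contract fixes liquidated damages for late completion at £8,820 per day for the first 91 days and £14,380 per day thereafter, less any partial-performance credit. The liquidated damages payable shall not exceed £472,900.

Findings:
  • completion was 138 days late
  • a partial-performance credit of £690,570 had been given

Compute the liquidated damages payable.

£472,900

First 91 days: 91 × £8,820 = £802,620
Remaining days: (138 − 91) × £14,380 = £675,860
Accrued per-day damages: £802,620 + £675,860 = £1,478,480
Less partial-performance credit: £1,478,480 − £690,570 = £787,910
Cap at £472,900: £787,910 exceeds the cap → £472,900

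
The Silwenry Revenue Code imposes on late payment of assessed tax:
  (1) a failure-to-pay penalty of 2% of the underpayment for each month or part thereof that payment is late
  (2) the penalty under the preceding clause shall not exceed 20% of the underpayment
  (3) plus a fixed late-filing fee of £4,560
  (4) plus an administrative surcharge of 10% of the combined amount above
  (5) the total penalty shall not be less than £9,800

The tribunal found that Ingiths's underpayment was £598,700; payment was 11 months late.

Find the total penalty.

Accrued rate: 2% × 11 = 22%, capped at 20% → 20%
Failure-to-pay penalty: 20% of £598,700 = £119,740
Penalty before surcharge: £119,740 + £4,560 = £124,300
Administrative surcharge: 10% of £124,300 = £12,430
Total penalty: £124,300 + £12,430 = £136,730
Minimum £9,800: £136,730 meets the minimum, no increase.

£136,730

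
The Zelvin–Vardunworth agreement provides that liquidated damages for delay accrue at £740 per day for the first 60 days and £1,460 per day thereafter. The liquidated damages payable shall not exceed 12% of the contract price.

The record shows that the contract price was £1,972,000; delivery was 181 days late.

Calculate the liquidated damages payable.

£221,060

First 60 days: 60 × £740 = £44,400
Remaining days: (181 − 60) × £1,460 = £176,660
Accrued per-day damages: £44,400 + £176,660 = £221,060
Cap: 12% of £1,972,000 = £236,640
Cap at £236,640: £221,060 is within the cap, no reduction.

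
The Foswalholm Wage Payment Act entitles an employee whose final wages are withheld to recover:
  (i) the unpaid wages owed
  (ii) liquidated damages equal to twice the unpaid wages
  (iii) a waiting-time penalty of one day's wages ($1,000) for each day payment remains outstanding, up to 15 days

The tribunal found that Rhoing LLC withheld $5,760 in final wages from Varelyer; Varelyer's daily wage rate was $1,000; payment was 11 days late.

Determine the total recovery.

$28,280

Doubled: 2 × $5,760 = $11,520
Penalty days: min(11, 15) = 11
Waiting-time penalty: 11 × $1,000 = $11,000
Total award: $5,760 + $11,520 + $11,000 = $28,280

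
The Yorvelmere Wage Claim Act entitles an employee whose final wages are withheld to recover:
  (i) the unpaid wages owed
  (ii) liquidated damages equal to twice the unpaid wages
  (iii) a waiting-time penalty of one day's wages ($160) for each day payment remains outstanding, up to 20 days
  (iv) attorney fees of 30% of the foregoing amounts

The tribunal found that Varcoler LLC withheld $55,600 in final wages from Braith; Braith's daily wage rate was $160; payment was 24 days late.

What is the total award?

Doubled: 2 × $55,600 = $111,200
Penalty days: min(24, 20) = 20
Waiting-time penalty: 20 × $160 = $3,200
Subtotal: $55,600 + $111,200 + $3,200 = $170,000
Attorney fees: 30% of $170,000 = $51,000
Total award: $170,000 + $51,000 = $221,000

$221,000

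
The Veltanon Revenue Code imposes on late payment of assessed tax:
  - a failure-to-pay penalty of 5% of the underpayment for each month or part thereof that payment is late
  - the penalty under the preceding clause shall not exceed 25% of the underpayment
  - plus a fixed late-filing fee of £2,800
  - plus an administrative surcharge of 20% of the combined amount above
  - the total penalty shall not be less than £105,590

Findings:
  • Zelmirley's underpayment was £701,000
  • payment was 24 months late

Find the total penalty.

Accrued rate: 5% × 24 = 120%, capped at 25% → 25%
Failure-to-pay penalty: 25% of £701,000 = £175,250
Penalty before surcharge: £175,250 + £2,800 = £178,050
Administrative surcharge: 20% of £178,050 = £35,610
Total penalty: £178,050 + £35,610 = £213,660
Minimum £105,590: £213,660 meets the minimum, no increase.

£213,660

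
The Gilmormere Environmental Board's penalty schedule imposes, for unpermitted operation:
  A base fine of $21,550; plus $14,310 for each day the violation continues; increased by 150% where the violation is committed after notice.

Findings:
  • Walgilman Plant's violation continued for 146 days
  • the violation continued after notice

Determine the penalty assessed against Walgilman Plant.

Per-day component: 146 × $14,310 = $2,089,260
Base plus per-day: $21,550 + $2,089,260 = $2,110,810
Enhancement: 150% of $2,110,810 = $3,166,215
Enhanced fine: $2,110,810 + $3,166,215 = $5,277,025

$5,277,025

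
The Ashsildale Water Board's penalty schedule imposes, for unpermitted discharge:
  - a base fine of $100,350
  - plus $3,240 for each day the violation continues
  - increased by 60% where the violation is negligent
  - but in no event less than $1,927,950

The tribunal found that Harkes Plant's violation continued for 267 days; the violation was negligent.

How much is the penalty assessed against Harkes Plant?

Civil penalty: $1,927,950

Per-day component: 267 × $3,240 = $865,080
Base plus per-day: $100,350 + $865,080 = $965,430
Enhancement: 60% of $965,430 = $579,258
Enhanced fine: $965,430 + $579,258 = $1,544,688
Minimum $1,927,950: $1,544,688 is below the minimum → $1,927,950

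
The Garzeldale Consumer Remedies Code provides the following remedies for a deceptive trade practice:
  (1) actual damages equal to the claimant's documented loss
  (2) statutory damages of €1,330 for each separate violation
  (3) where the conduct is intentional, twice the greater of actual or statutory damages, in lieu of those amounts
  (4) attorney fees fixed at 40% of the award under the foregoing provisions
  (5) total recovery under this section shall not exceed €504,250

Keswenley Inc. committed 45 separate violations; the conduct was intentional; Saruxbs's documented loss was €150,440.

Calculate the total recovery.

€421,232

Statutory damages: 45 × €1,330 = €59,850
Greater of actual damages (€150,440) or statutory damages (€59,850): €150,440
Doubled: 2 × €150,440 = €300,880
Attorney fees: 40% of €300,880 = €120,352
Total before cap: €300,880 + €120,352 = €421,232
Cap at €504,250: €421,232 is within the cap, no reduction.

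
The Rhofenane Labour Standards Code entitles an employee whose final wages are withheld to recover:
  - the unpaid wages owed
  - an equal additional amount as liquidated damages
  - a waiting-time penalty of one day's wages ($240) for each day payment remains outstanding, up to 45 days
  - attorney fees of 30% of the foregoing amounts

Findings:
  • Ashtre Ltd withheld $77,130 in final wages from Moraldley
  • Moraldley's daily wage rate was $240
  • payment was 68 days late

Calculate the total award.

Liquidated damages (equal amount): $77,130
Penalty days: min(68, 45) = 45
Waiting-time penalty: 45 × $240 = $10,800
Subtotal: $77,130 + $77,130 + $10,800 = $165,060
Attorney fees: 30% of $165,060 = $49,518
Total award: $165,060 + $49,518 = $214,578

Total award: $214,578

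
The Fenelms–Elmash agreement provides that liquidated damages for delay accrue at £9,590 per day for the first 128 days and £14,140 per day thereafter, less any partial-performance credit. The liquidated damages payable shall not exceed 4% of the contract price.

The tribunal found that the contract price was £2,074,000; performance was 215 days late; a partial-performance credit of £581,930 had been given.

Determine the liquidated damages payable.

£82,960

First 128 days: 128 × £9,590 = £1,227,520
Remaining days: (215 − 128) × £14,140 = £1,230,180
Accrued per-day damages: £1,227,520 + £1,230,180 = £2,457,700
Less partial-performance credit: £2,457,700 − £581,930 = £1,875,770
Cap: 4% of £2,074,000 = £82,960
Cap at £82,960: £1,875,770 exceeds the cap → £82,960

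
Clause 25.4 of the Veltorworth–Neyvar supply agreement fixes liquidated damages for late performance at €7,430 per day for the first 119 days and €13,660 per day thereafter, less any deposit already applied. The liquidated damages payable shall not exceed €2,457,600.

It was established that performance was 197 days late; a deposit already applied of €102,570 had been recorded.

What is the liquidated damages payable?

€1,847,080

First 119 days: 119 × €7,430 = €884,170
Remaining days: (197 − 119) × €13,660 = €1,065,480
Accrued per-day damages: €884,170 + €1,065,480 = €1,949,650
Less deposit already applied: €1,949,650 − €102,570 = €1,847,080
Cap at €2,457,600: €1,847,080 is within the cap, no reduction.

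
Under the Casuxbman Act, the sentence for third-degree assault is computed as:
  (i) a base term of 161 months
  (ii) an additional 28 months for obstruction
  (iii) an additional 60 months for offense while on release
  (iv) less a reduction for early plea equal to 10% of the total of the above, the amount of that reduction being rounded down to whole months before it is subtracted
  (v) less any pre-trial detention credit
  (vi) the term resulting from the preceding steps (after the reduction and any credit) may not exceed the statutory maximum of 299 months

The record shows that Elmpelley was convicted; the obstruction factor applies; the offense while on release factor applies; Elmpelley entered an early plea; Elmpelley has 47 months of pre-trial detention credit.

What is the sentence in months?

178 months

Obstruction enhancement: +28 months
Offense while on release enhancement: +60 months
Adjusted term: 161 months + 28 months + 60 months = 249 months
Early plea reduction: 10% of 249 months = 24 months (rounded down)
After reduction: 249 − 24 = 225 months
Less pre-trial detention credit: 225 months − 47 months = 178 months
Cap at 299 months: 178 months is within the cap, no reduction.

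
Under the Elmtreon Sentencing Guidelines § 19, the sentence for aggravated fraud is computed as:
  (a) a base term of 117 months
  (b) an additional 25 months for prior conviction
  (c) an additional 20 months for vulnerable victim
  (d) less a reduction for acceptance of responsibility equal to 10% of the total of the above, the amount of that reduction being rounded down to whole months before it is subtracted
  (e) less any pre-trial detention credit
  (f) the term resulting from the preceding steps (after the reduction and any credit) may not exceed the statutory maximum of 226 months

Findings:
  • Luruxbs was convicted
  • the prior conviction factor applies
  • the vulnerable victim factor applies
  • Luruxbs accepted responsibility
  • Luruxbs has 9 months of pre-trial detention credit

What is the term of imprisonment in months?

Prior conviction enhancement: +25 months
Vulnerable victim enhancement: +20 months
Adjusted term: 117 months + 25 months + 20 months = 162 months
Acceptance of responsibility reduction: 10% of 162 months = 16 months (rounded down)
After reduction: 162 − 16 = 146 months
Less pre-trial detention credit: 146 months − 9 months = 137 months
Cap at 226 months: 137 months is within the cap, no reduction.

137 months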